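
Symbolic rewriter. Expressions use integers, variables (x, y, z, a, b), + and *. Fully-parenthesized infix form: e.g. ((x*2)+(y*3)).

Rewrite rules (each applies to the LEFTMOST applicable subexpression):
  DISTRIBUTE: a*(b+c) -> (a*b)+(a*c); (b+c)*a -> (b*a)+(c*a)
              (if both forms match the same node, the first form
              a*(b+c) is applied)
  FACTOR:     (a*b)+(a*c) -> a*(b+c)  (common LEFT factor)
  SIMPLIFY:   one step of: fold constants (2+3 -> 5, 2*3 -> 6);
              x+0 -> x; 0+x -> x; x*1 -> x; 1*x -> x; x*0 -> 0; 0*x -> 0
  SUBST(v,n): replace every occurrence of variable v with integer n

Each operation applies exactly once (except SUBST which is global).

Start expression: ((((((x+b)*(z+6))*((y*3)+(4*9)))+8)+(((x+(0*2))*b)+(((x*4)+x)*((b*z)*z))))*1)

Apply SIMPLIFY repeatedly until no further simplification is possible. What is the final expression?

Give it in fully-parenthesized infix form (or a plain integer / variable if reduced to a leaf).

Answer: (((((x+b)*(z+6))*((y*3)+36))+8)+((x*b)+(((x*4)+x)*((b*z)*z))))

Derivation:
Start: ((((((x+b)*(z+6))*((y*3)+(4*9)))+8)+(((x+(0*2))*b)+(((x*4)+x)*((b*z)*z))))*1)
Step 1: at root: ((((((x+b)*(z+6))*((y*3)+(4*9)))+8)+(((x+(0*2))*b)+(((x*4)+x)*((b*z)*z))))*1) -> (((((x+b)*(z+6))*((y*3)+(4*9)))+8)+(((x+(0*2))*b)+(((x*4)+x)*((b*z)*z)))); overall: ((((((x+b)*(z+6))*((y*3)+(4*9)))+8)+(((x+(0*2))*b)+(((x*4)+x)*((b*z)*z))))*1) -> (((((x+b)*(z+6))*((y*3)+(4*9)))+8)+(((x+(0*2))*b)+(((x*4)+x)*((b*z)*z))))
Step 2: at LLRR: (4*9) -> 36; overall: (((((x+b)*(z+6))*((y*3)+(4*9)))+8)+(((x+(0*2))*b)+(((x*4)+x)*((b*z)*z)))) -> (((((x+b)*(z+6))*((y*3)+36))+8)+(((x+(0*2))*b)+(((x*4)+x)*((b*z)*z))))
Step 3: at RLLR: (0*2) -> 0; overall: (((((x+b)*(z+6))*((y*3)+36))+8)+(((x+(0*2))*b)+(((x*4)+x)*((b*z)*z)))) -> (((((x+b)*(z+6))*((y*3)+36))+8)+(((x+0)*b)+(((x*4)+x)*((b*z)*z))))
Step 4: at RLL: (x+0) -> x; overall: (((((x+b)*(z+6))*((y*3)+36))+8)+(((x+0)*b)+(((x*4)+x)*((b*z)*z)))) -> (((((x+b)*(z+6))*((y*3)+36))+8)+((x*b)+(((x*4)+x)*((b*z)*z))))
Fixed point: (((((x+b)*(z+6))*((y*3)+36))+8)+((x*b)+(((x*4)+x)*((b*z)*z))))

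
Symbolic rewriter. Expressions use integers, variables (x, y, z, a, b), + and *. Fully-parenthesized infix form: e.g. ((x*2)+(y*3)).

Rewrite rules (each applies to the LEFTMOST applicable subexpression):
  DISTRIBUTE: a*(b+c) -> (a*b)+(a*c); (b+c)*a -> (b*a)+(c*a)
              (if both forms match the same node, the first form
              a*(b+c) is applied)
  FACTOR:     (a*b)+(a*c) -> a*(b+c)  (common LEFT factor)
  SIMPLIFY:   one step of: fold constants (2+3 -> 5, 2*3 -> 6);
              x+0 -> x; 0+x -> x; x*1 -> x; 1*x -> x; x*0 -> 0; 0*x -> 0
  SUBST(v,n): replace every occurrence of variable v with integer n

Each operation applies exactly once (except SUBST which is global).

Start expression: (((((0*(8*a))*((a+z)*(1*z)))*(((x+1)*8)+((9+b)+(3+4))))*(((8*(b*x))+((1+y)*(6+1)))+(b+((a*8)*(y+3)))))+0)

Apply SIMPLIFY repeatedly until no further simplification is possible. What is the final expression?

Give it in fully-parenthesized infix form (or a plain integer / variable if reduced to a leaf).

Answer: 0

Derivation:
Start: (((((0*(8*a))*((a+z)*(1*z)))*(((x+1)*8)+((9+b)+(3+4))))*(((8*(b*x))+((1+y)*(6+1)))+(b+((a*8)*(y+3)))))+0)
Step 1: at root: (((((0*(8*a))*((a+z)*(1*z)))*(((x+1)*8)+((9+b)+(3+4))))*(((8*(b*x))+((1+y)*(6+1)))+(b+((a*8)*(y+3)))))+0) -> ((((0*(8*a))*((a+z)*(1*z)))*(((x+1)*8)+((9+b)+(3+4))))*(((8*(b*x))+((1+y)*(6+1)))+(b+((a*8)*(y+3))))); overall: (((((0*(8*a))*((a+z)*(1*z)))*(((x+1)*8)+((9+b)+(3+4))))*(((8*(b*x))+((1+y)*(6+1)))+(b+((a*8)*(y+3)))))+0) -> ((((0*(8*a))*((a+z)*(1*z)))*(((x+1)*8)+((9+b)+(3+4))))*(((8*(b*x))+((1+y)*(6+1)))+(b+((a*8)*(y+3)))))
Step 2: at LLL: (0*(8*a)) -> 0; overall: ((((0*(8*a))*((a+z)*(1*z)))*(((x+1)*8)+((9+b)+(3+4))))*(((8*(b*x))+((1+y)*(6+1)))+(b+((a*8)*(y+3))))) -> (((0*((a+z)*(1*z)))*(((x+1)*8)+((9+b)+(3+4))))*(((8*(b*x))+((1+y)*(6+1)))+(b+((a*8)*(y+3)))))
Step 3: at LL: (0*((a+z)*(1*z))) -> 0; overall: (((0*((a+z)*(1*z)))*(((x+1)*8)+((9+b)+(3+4))))*(((8*(b*x))+((1+y)*(6+1)))+(b+((a*8)*(y+3))))) -> ((0*(((x+1)*8)+((9+b)+(3+4))))*(((8*(b*x))+((1+y)*(6+1)))+(b+((a*8)*(y+3)))))
Step 4: at L: (0*(((x+1)*8)+((9+b)+(3+4)))) -> 0; overall: ((0*(((x+1)*8)+((9+b)+(3+4))))*(((8*(b*x))+((1+y)*(6+1)))+(b+((a*8)*(y+3))))) -> (0*(((8*(b*x))+((1+y)*(6+1)))+(b+((a*8)*(y+3)))))
Step 5: at root: (0*(((8*(b*x))+((1+y)*(6+1)))+(b+((a*8)*(y+3))))) -> 0; overall: (0*(((8*(b*x))+((1+y)*(6+1)))+(b+((a*8)*(y+3))))) -> 0
Fixed point: 0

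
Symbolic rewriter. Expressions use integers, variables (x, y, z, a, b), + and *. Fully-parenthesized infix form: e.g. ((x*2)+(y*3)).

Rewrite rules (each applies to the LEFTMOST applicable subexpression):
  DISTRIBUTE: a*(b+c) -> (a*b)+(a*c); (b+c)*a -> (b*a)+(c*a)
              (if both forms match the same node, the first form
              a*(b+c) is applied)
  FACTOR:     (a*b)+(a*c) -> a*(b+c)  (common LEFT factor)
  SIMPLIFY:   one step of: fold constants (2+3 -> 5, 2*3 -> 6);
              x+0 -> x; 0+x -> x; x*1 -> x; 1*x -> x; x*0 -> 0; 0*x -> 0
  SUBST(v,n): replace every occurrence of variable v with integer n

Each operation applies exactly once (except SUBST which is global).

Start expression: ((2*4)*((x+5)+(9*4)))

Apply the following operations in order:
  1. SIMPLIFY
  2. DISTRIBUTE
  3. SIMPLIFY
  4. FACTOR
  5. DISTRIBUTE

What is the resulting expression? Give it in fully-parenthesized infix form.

Start: ((2*4)*((x+5)+(9*4)))
Apply SIMPLIFY at L (target: (2*4)): ((2*4)*((x+5)+(9*4))) -> (8*((x+5)+(9*4)))
Apply DISTRIBUTE at root (target: (8*((x+5)+(9*4)))): (8*((x+5)+(9*4))) -> ((8*(x+5))+(8*(9*4)))
Apply SIMPLIFY at RR (target: (9*4)): ((8*(x+5))+(8*(9*4))) -> ((8*(x+5))+(8*36))
Apply FACTOR at root (target: ((8*(x+5))+(8*36))): ((8*(x+5))+(8*36)) -> (8*((x+5)+36))
Apply DISTRIBUTE at root (target: (8*((x+5)+36))): (8*((x+5)+36)) -> ((8*(x+5))+(8*36))

Answer: ((8*(x+5))+(8*36))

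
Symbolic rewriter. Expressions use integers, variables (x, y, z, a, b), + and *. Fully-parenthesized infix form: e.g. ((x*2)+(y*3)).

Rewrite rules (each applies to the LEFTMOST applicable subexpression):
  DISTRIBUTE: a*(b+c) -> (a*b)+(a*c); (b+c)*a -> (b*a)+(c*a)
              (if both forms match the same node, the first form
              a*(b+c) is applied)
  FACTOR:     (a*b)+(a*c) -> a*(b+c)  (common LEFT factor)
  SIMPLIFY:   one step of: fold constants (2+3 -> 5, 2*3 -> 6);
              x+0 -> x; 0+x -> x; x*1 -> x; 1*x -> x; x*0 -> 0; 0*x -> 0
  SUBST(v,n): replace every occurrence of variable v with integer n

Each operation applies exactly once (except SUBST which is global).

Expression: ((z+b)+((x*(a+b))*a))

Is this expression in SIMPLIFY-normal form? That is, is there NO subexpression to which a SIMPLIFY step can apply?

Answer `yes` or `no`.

Answer: yes

Derivation:
Expression: ((z+b)+((x*(a+b))*a))
Scanning for simplifiable subexpressions (pre-order)...
  at root: ((z+b)+((x*(a+b))*a)) (not simplifiable)
  at L: (z+b) (not simplifiable)
  at R: ((x*(a+b))*a) (not simplifiable)
  at RL: (x*(a+b)) (not simplifiable)
  at RLR: (a+b) (not simplifiable)
Result: no simplifiable subexpression found -> normal form.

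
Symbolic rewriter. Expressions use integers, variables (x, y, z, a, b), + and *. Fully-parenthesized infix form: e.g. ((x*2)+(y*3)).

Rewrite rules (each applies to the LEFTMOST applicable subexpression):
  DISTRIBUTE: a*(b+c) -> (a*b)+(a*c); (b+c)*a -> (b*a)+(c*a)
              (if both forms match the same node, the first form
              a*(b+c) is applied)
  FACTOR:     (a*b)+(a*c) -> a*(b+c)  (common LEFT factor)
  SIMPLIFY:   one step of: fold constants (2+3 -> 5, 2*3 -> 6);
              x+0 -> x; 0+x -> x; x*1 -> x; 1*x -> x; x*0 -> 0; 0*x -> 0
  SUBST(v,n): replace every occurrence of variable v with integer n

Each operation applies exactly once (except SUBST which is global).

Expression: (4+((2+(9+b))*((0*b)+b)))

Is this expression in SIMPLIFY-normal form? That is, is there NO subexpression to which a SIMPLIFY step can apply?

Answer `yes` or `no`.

Expression: (4+((2+(9+b))*((0*b)+b)))
Scanning for simplifiable subexpressions (pre-order)...
  at root: (4+((2+(9+b))*((0*b)+b))) (not simplifiable)
  at R: ((2+(9+b))*((0*b)+b)) (not simplifiable)
  at RL: (2+(9+b)) (not simplifiable)
  at RLR: (9+b) (not simplifiable)
  at RR: ((0*b)+b) (not simplifiable)
  at RRL: (0*b) (SIMPLIFIABLE)
Found simplifiable subexpr at path RRL: (0*b)
One SIMPLIFY step would give: (4+((2+(9+b))*(0+b)))
-> NOT in normal form.

Answer: no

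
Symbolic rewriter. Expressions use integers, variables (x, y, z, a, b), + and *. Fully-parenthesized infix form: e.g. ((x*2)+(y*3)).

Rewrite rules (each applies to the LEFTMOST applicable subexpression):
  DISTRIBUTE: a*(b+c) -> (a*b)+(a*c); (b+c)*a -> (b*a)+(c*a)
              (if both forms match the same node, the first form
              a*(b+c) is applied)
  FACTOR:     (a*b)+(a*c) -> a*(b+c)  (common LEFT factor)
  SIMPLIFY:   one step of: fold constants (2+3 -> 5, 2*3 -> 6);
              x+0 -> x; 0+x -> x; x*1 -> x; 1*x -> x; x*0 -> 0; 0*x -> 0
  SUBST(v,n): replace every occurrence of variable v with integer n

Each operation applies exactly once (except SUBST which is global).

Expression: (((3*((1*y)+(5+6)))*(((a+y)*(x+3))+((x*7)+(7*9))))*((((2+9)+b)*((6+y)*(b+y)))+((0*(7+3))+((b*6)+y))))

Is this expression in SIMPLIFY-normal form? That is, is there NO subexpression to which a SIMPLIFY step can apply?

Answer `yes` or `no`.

Answer: no

Derivation:
Expression: (((3*((1*y)+(5+6)))*(((a+y)*(x+3))+((x*7)+(7*9))))*((((2+9)+b)*((6+y)*(b+y)))+((0*(7+3))+((b*6)+y))))
Scanning for simplifiable subexpressions (pre-order)...
  at root: (((3*((1*y)+(5+6)))*(((a+y)*(x+3))+((x*7)+(7*9))))*((((2+9)+b)*((6+y)*(b+y)))+((0*(7+3))+((b*6)+y)))) (not simplifiable)
  at L: ((3*((1*y)+(5+6)))*(((a+y)*(x+3))+((x*7)+(7*9)))) (not simplifiable)
  at LL: (3*((1*y)+(5+6))) (not simplifiable)
  at LLR: ((1*y)+(5+6)) (not simplifiable)
  at LLRL: (1*y) (SIMPLIFIABLE)
  at LLRR: (5+6) (SIMPLIFIABLE)
  at LR: (((a+y)*(x+3))+((x*7)+(7*9))) (not simplifiable)
  at LRL: ((a+y)*(x+3)) (not simplifiable)
  at LRLL: (a+y) (not simplifiable)
  at LRLR: (x+3) (not simplifiable)
  at LRR: ((x*7)+(7*9)) (not simplifiable)
  at LRRL: (x*7) (not simplifiable)
  at LRRR: (7*9) (SIMPLIFIABLE)
  at R: ((((2+9)+b)*((6+y)*(b+y)))+((0*(7+3))+((b*6)+y))) (not simplifiable)
  at RL: (((2+9)+b)*((6+y)*(b+y))) (not simplifiable)
  at RLL: ((2+9)+b) (not simplifiable)
  at RLLL: (2+9) (SIMPLIFIABLE)
  at RLR: ((6+y)*(b+y)) (not simplifiable)
  at RLRL: (6+y) (not simplifiable)
  at RLRR: (b+y) (not simplifiable)
  at RR: ((0*(7+3))+((b*6)+y)) (not simplifiable)
  at RRL: (0*(7+3)) (SIMPLIFIABLE)
  at RRLR: (7+3) (SIMPLIFIABLE)
  at RRR: ((b*6)+y) (not simplifiable)
  at RRRL: (b*6) (not simplifiable)
Found simplifiable subexpr at path LLRL: (1*y)
One SIMPLIFY step would give: (((3*(y+(5+6)))*(((a+y)*(x+3))+((x*7)+(7*9))))*((((2+9)+b)*((6+y)*(b+y)))+((0*(7+3))+((b*6)+y))))
-> NOT in normal form.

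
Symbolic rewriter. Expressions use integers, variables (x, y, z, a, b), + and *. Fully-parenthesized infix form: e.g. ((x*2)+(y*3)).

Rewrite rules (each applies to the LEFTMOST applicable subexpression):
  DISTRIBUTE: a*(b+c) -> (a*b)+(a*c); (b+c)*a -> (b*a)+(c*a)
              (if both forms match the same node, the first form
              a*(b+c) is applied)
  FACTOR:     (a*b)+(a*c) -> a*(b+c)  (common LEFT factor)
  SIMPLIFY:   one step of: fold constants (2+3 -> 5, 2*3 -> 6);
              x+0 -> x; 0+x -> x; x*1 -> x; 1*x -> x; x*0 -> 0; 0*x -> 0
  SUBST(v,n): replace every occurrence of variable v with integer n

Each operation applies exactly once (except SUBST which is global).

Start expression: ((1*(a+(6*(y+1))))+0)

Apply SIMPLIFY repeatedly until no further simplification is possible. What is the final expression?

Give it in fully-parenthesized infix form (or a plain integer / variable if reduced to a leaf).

Start: ((1*(a+(6*(y+1))))+0)
Step 1: at root: ((1*(a+(6*(y+1))))+0) -> (1*(a+(6*(y+1)))); overall: ((1*(a+(6*(y+1))))+0) -> (1*(a+(6*(y+1))))
Step 2: at root: (1*(a+(6*(y+1)))) -> (a+(6*(y+1))); overall: (1*(a+(6*(y+1)))) -> (a+(6*(y+1)))
Fixed point: (a+(6*(y+1)))

Answer: (a+(6*(y+1)))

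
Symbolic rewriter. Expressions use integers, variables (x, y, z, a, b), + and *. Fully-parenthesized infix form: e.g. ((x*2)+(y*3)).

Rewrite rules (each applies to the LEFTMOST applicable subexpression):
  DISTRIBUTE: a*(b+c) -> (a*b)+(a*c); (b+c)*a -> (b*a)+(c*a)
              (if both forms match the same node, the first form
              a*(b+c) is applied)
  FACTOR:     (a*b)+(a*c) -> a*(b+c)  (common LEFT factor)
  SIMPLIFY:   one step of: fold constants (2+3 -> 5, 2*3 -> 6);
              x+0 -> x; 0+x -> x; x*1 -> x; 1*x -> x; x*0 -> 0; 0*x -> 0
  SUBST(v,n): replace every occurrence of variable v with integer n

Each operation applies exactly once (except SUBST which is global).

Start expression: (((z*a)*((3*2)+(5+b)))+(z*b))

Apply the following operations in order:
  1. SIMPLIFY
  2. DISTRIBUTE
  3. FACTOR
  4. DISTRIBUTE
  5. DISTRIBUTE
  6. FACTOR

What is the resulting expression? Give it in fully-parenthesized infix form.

Answer: ((((z*a)*6)+((z*a)*(5+b)))+(z*b))

Derivation:
Start: (((z*a)*((3*2)+(5+b)))+(z*b))
Apply SIMPLIFY at LRL (target: (3*2)): (((z*a)*((3*2)+(5+b)))+(z*b)) -> (((z*a)*(6+(5+b)))+(z*b))
Apply DISTRIBUTE at L (target: ((z*a)*(6+(5+b)))): (((z*a)*(6+(5+b)))+(z*b)) -> ((((z*a)*6)+((z*a)*(5+b)))+(z*b))
Apply FACTOR at L (target: (((z*a)*6)+((z*a)*(5+b)))): ((((z*a)*6)+((z*a)*(5+b)))+(z*b)) -> (((z*a)*(6+(5+b)))+(z*b))
Apply DISTRIBUTE at L (target: ((z*a)*(6+(5+b)))): (((z*a)*(6+(5+b)))+(z*b)) -> ((((z*a)*6)+((z*a)*(5+b)))+(z*b))
Apply DISTRIBUTE at LR (target: ((z*a)*(5+b))): ((((z*a)*6)+((z*a)*(5+b)))+(z*b)) -> ((((z*a)*6)+(((z*a)*5)+((z*a)*b)))+(z*b))
Apply FACTOR at LR (target: (((z*a)*5)+((z*a)*b))): ((((z*a)*6)+(((z*a)*5)+((z*a)*b)))+(z*b)) -> ((((z*a)*6)+((z*a)*(5+b)))+(z*b))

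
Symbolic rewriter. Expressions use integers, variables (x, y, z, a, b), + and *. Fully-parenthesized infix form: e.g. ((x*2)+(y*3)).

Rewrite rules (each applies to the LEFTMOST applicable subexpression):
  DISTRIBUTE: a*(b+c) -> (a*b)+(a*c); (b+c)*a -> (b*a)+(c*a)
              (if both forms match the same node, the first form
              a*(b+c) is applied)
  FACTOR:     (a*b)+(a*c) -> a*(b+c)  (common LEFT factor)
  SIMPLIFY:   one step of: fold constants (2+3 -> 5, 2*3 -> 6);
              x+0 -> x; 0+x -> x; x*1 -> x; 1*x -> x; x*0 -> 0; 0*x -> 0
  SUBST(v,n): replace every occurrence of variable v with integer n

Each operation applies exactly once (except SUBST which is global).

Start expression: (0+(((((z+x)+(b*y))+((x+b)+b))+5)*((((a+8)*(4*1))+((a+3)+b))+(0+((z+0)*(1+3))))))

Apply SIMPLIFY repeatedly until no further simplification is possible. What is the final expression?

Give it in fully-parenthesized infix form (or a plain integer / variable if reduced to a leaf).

Start: (0+(((((z+x)+(b*y))+((x+b)+b))+5)*((((a+8)*(4*1))+((a+3)+b))+(0+((z+0)*(1+3))))))
Step 1: at root: (0+(((((z+x)+(b*y))+((x+b)+b))+5)*((((a+8)*(4*1))+((a+3)+b))+(0+((z+0)*(1+3)))))) -> (((((z+x)+(b*y))+((x+b)+b))+5)*((((a+8)*(4*1))+((a+3)+b))+(0+((z+0)*(1+3))))); overall: (0+(((((z+x)+(b*y))+((x+b)+b))+5)*((((a+8)*(4*1))+((a+3)+b))+(0+((z+0)*(1+3)))))) -> (((((z+x)+(b*y))+((x+b)+b))+5)*((((a+8)*(4*1))+((a+3)+b))+(0+((z+0)*(1+3)))))
Step 2: at RLLR: (4*1) -> 4; overall: (((((z+x)+(b*y))+((x+b)+b))+5)*((((a+8)*(4*1))+((a+3)+b))+(0+((z+0)*(1+3))))) -> (((((z+x)+(b*y))+((x+b)+b))+5)*((((a+8)*4)+((a+3)+b))+(0+((z+0)*(1+3)))))
Step 3: at RR: (0+((z+0)*(1+3))) -> ((z+0)*(1+3)); overall: (((((z+x)+(b*y))+((x+b)+b))+5)*((((a+8)*4)+((a+3)+b))+(0+((z+0)*(1+3))))) -> (((((z+x)+(b*y))+((x+b)+b))+5)*((((a+8)*4)+((a+3)+b))+((z+0)*(1+3))))
Step 4: at RRL: (z+0) -> z; overall: (((((z+x)+(b*y))+((x+b)+b))+5)*((((a+8)*4)+((a+3)+b))+((z+0)*(1+3)))) -> (((((z+x)+(b*y))+((x+b)+b))+5)*((((a+8)*4)+((a+3)+b))+(z*(1+3))))
Step 5: at RRR: (1+3) -> 4; overall: (((((z+x)+(b*y))+((x+b)+b))+5)*((((a+8)*4)+((a+3)+b))+(z*(1+3)))) -> (((((z+x)+(b*y))+((x+b)+b))+5)*((((a+8)*4)+((a+3)+b))+(z*4)))
Fixed point: (((((z+x)+(b*y))+((x+b)+b))+5)*((((a+8)*4)+((a+3)+b))+(z*4)))

Answer: (((((z+x)+(b*y))+((x+b)+b))+5)*((((a+8)*4)+((a+3)+b))+(z*4)))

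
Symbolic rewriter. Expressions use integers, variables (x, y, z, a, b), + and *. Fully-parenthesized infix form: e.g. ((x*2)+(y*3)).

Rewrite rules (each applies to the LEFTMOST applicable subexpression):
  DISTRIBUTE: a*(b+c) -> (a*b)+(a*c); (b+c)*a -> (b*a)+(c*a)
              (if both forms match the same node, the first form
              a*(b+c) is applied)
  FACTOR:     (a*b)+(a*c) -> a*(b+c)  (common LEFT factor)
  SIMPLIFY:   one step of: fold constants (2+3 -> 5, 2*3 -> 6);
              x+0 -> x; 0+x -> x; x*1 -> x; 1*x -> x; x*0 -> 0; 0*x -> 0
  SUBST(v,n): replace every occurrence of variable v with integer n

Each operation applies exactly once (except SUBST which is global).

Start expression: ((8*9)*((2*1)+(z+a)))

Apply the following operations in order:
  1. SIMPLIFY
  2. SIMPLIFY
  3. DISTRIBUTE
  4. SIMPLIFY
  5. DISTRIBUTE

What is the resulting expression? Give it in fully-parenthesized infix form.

Start: ((8*9)*((2*1)+(z+a)))
Apply SIMPLIFY at L (target: (8*9)): ((8*9)*((2*1)+(z+a))) -> (72*((2*1)+(z+a)))
Apply SIMPLIFY at RL (target: (2*1)): (72*((2*1)+(z+a))) -> (72*(2+(z+a)))
Apply DISTRIBUTE at root (target: (72*(2+(z+a)))): (72*(2+(z+a))) -> ((72*2)+(72*(z+a)))
Apply SIMPLIFY at L (target: (72*2)): ((72*2)+(72*(z+a))) -> (144+(72*(z+a)))
Apply DISTRIBUTE at R (target: (72*(z+a))): (144+(72*(z+a))) -> (144+((72*z)+(72*a)))

Answer: (144+((72*z)+(72*a)))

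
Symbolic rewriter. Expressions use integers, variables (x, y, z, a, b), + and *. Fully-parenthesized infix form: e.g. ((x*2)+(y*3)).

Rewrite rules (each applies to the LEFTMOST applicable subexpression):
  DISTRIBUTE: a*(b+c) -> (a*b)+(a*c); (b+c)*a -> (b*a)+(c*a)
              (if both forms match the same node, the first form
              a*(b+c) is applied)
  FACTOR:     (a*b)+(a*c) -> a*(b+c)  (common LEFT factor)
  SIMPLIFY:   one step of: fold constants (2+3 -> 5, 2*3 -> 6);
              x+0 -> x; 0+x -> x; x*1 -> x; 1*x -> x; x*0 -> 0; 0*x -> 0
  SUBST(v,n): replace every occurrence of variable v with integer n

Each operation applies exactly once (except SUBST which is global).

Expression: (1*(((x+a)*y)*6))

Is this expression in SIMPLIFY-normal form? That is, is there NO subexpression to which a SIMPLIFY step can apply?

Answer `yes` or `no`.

Expression: (1*(((x+a)*y)*6))
Scanning for simplifiable subexpressions (pre-order)...
  at root: (1*(((x+a)*y)*6)) (SIMPLIFIABLE)
  at R: (((x+a)*y)*6) (not simplifiable)
  at RL: ((x+a)*y) (not simplifiable)
  at RLL: (x+a) (not simplifiable)
Found simplifiable subexpr at path root: (1*(((x+a)*y)*6))
One SIMPLIFY step would give: (((x+a)*y)*6)
-> NOT in normal form.

Answer: no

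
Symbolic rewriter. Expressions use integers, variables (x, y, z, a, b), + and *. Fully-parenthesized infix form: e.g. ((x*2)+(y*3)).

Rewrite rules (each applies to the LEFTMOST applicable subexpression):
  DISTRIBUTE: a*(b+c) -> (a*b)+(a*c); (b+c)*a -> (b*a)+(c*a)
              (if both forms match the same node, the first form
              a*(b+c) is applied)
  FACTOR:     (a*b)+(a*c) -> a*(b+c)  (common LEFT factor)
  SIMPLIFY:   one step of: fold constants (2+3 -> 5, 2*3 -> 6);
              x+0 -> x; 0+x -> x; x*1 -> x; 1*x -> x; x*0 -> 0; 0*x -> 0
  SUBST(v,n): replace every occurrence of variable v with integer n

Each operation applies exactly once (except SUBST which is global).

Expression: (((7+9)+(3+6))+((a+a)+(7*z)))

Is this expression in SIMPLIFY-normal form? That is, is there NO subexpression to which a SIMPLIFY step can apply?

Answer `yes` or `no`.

Expression: (((7+9)+(3+6))+((a+a)+(7*z)))
Scanning for simplifiable subexpressions (pre-order)...
  at root: (((7+9)+(3+6))+((a+a)+(7*z))) (not simplifiable)
  at L: ((7+9)+(3+6)) (not simplifiable)
  at LL: (7+9) (SIMPLIFIABLE)
  at LR: (3+6) (SIMPLIFIABLE)
  at R: ((a+a)+(7*z)) (not simplifiable)
  at RL: (a+a) (not simplifiable)
  at RR: (7*z) (not simplifiable)
Found simplifiable subexpr at path LL: (7+9)
One SIMPLIFY step would give: ((16+(3+6))+((a+a)+(7*z)))
-> NOT in normal form.

Answer: no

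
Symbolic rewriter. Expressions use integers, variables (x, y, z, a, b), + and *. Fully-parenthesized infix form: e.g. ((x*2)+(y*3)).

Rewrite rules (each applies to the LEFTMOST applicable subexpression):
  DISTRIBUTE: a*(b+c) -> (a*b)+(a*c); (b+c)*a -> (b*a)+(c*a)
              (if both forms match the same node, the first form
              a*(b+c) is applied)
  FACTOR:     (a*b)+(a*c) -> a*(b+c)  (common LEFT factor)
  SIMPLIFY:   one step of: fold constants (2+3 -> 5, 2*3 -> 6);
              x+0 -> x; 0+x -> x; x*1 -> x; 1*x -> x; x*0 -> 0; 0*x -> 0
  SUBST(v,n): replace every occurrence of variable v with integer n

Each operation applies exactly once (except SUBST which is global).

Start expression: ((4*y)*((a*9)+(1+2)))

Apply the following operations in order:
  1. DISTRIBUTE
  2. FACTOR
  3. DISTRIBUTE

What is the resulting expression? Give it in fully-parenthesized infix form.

Start: ((4*y)*((a*9)+(1+2)))
Apply DISTRIBUTE at root (target: ((4*y)*((a*9)+(1+2)))): ((4*y)*((a*9)+(1+2))) -> (((4*y)*(a*9))+((4*y)*(1+2)))
Apply FACTOR at root (target: (((4*y)*(a*9))+((4*y)*(1+2)))): (((4*y)*(a*9))+((4*y)*(1+2))) -> ((4*y)*((a*9)+(1+2)))
Apply DISTRIBUTE at root (target: ((4*y)*((a*9)+(1+2)))): ((4*y)*((a*9)+(1+2))) -> (((4*y)*(a*9))+((4*y)*(1+2)))

Answer: (((4*y)*(a*9))+((4*y)*(1+2)))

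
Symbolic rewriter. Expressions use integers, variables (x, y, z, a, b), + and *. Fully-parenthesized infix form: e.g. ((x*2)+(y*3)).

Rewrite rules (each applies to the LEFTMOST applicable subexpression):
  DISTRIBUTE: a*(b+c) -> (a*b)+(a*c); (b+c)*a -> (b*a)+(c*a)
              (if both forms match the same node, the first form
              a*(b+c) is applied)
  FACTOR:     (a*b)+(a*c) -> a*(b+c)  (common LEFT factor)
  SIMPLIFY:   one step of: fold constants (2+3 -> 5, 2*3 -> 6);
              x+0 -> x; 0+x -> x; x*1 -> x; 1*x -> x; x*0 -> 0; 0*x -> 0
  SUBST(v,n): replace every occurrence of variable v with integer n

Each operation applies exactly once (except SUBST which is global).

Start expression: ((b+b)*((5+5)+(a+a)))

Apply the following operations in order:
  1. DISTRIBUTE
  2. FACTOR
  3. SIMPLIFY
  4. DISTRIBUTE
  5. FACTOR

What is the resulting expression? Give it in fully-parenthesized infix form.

Start: ((b+b)*((5+5)+(a+a)))
Apply DISTRIBUTE at root (target: ((b+b)*((5+5)+(a+a)))): ((b+b)*((5+5)+(a+a))) -> (((b+b)*(5+5))+((b+b)*(a+a)))
Apply FACTOR at root (target: (((b+b)*(5+5))+((b+b)*(a+a)))): (((b+b)*(5+5))+((b+b)*(a+a))) -> ((b+b)*((5+5)+(a+a)))
Apply SIMPLIFY at RL (target: (5+5)): ((b+b)*((5+5)+(a+a))) -> ((b+b)*(10+(a+a)))
Apply DISTRIBUTE at root (target: ((b+b)*(10+(a+a)))): ((b+b)*(10+(a+a))) -> (((b+b)*10)+((b+b)*(a+a)))
Apply FACTOR at root (target: (((b+b)*10)+((b+b)*(a+a)))): (((b+b)*10)+((b+b)*(a+a))) -> ((b+b)*(10+(a+a)))

Answer: ((b+b)*(10+(a+a)))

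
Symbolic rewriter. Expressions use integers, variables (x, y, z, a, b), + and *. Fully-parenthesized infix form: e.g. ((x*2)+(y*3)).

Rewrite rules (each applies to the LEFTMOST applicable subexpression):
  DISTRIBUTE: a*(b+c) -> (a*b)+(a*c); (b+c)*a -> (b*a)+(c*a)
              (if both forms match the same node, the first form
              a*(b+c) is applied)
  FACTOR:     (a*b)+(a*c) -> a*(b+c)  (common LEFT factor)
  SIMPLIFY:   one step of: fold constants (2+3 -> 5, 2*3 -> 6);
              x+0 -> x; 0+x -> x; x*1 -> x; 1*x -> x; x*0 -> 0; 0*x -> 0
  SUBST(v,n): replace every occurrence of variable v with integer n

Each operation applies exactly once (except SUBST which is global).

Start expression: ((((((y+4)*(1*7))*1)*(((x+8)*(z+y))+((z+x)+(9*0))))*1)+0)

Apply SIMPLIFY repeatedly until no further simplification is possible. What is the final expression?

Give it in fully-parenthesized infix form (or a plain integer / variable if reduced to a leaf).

Start: ((((((y+4)*(1*7))*1)*(((x+8)*(z+y))+((z+x)+(9*0))))*1)+0)
Step 1: at root: ((((((y+4)*(1*7))*1)*(((x+8)*(z+y))+((z+x)+(9*0))))*1)+0) -> (((((y+4)*(1*7))*1)*(((x+8)*(z+y))+((z+x)+(9*0))))*1); overall: ((((((y+4)*(1*7))*1)*(((x+8)*(z+y))+((z+x)+(9*0))))*1)+0) -> (((((y+4)*(1*7))*1)*(((x+8)*(z+y))+((z+x)+(9*0))))*1)
Step 2: at root: (((((y+4)*(1*7))*1)*(((x+8)*(z+y))+((z+x)+(9*0))))*1) -> ((((y+4)*(1*7))*1)*(((x+8)*(z+y))+((z+x)+(9*0)))); overall: (((((y+4)*(1*7))*1)*(((x+8)*(z+y))+((z+x)+(9*0))))*1) -> ((((y+4)*(1*7))*1)*(((x+8)*(z+y))+((z+x)+(9*0))))
Step 3: at L: (((y+4)*(1*7))*1) -> ((y+4)*(1*7)); overall: ((((y+4)*(1*7))*1)*(((x+8)*(z+y))+((z+x)+(9*0)))) -> (((y+4)*(1*7))*(((x+8)*(z+y))+((z+x)+(9*0))))
Step 4: at LR: (1*7) -> 7; overall: (((y+4)*(1*7))*(((x+8)*(z+y))+((z+x)+(9*0)))) -> (((y+4)*7)*(((x+8)*(z+y))+((z+x)+(9*0))))
Step 5: at RRR: (9*0) -> 0; overall: (((y+4)*7)*(((x+8)*(z+y))+((z+x)+(9*0)))) -> (((y+4)*7)*(((x+8)*(z+y))+((z+x)+0)))
Step 6: at RR: ((z+x)+0) -> (z+x); overall: (((y+4)*7)*(((x+8)*(z+y))+((z+x)+0))) -> (((y+4)*7)*(((x+8)*(z+y))+(z+x)))
Fixed point: (((y+4)*7)*(((x+8)*(z+y))+(z+x)))

Answer: (((y+4)*7)*(((x+8)*(z+y))+(z+x)))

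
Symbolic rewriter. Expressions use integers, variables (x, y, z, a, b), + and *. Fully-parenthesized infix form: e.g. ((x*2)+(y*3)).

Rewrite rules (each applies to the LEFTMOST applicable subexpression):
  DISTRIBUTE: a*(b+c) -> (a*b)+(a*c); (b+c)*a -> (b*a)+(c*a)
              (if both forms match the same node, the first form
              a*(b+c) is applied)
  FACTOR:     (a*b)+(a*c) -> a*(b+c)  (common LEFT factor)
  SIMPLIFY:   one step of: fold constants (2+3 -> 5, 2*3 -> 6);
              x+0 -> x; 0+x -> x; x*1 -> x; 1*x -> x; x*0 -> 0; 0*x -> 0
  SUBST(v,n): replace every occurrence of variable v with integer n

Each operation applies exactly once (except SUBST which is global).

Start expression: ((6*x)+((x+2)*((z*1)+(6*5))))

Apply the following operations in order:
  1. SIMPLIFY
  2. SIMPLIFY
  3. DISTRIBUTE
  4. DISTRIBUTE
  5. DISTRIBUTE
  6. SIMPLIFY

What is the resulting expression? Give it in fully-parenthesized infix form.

Start: ((6*x)+((x+2)*((z*1)+(6*5))))
Apply SIMPLIFY at RRL (target: (z*1)): ((6*x)+((x+2)*((z*1)+(6*5)))) -> ((6*x)+((x+2)*(z+(6*5))))
Apply SIMPLIFY at RRR (target: (6*5)): ((6*x)+((x+2)*(z+(6*5)))) -> ((6*x)+((x+2)*(z+30)))
Apply DISTRIBUTE at R (target: ((x+2)*(z+30))): ((6*x)+((x+2)*(z+30))) -> ((6*x)+(((x+2)*z)+((x+2)*30)))
Apply DISTRIBUTE at RL (target: ((x+2)*z)): ((6*x)+(((x+2)*z)+((x+2)*30))) -> ((6*x)+(((x*z)+(2*z))+((x+2)*30)))
Apply DISTRIBUTE at RR (target: ((x+2)*30)): ((6*x)+(((x*z)+(2*z))+((x+2)*30))) -> ((6*x)+(((x*z)+(2*z))+((x*30)+(2*30))))
Apply SIMPLIFY at RRR (target: (2*30)): ((6*x)+(((x*z)+(2*z))+((x*30)+(2*30)))) -> ((6*x)+(((x*z)+(2*z))+((x*30)+60)))

Answer: ((6*x)+(((x*z)+(2*z))+((x*30)+60)))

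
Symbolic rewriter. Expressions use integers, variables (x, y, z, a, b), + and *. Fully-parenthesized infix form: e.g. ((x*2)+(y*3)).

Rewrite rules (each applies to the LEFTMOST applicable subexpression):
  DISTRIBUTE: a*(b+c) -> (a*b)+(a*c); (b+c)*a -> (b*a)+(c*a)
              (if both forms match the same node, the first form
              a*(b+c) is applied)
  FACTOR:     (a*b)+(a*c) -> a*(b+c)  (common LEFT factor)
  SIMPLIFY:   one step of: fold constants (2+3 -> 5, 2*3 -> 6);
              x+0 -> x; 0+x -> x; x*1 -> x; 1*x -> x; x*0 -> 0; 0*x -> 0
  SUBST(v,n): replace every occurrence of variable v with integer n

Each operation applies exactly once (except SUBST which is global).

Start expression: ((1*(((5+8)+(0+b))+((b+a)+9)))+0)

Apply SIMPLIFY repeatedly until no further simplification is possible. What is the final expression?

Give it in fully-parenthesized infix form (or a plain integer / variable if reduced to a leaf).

Start: ((1*(((5+8)+(0+b))+((b+a)+9)))+0)
Step 1: at root: ((1*(((5+8)+(0+b))+((b+a)+9)))+0) -> (1*(((5+8)+(0+b))+((b+a)+9))); overall: ((1*(((5+8)+(0+b))+((b+a)+9)))+0) -> (1*(((5+8)+(0+b))+((b+a)+9)))
Step 2: at root: (1*(((5+8)+(0+b))+((b+a)+9))) -> (((5+8)+(0+b))+((b+a)+9)); overall: (1*(((5+8)+(0+b))+((b+a)+9))) -> (((5+8)+(0+b))+((b+a)+9))
Step 3: at LL: (5+8) -> 13; overall: (((5+8)+(0+b))+((b+a)+9)) -> ((13+(0+b))+((b+a)+9))
Step 4: at LR: (0+b) -> b; overall: ((13+(0+b))+((b+a)+9)) -> ((13+b)+((b+a)+9))
Fixed point: ((13+b)+((b+a)+9))

Answer: ((13+b)+((b+a)+9))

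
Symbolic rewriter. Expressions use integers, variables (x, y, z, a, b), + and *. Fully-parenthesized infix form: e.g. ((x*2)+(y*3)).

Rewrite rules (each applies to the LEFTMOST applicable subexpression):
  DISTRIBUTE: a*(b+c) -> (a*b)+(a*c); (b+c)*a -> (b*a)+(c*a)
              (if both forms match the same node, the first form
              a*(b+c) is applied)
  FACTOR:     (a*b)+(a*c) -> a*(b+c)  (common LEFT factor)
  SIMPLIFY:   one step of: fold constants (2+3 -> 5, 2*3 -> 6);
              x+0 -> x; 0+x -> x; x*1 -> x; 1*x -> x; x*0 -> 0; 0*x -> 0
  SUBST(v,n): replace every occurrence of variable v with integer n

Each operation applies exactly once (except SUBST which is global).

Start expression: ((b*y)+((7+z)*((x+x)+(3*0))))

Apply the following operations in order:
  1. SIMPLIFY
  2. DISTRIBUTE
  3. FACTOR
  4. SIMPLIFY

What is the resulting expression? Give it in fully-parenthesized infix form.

Answer: ((b*y)+((7+z)*(x+x)))

Derivation:
Start: ((b*y)+((7+z)*((x+x)+(3*0))))
Apply SIMPLIFY at RRR (target: (3*0)): ((b*y)+((7+z)*((x+x)+(3*0)))) -> ((b*y)+((7+z)*((x+x)+0)))
Apply DISTRIBUTE at R (target: ((7+z)*((x+x)+0))): ((b*y)+((7+z)*((x+x)+0))) -> ((b*y)+(((7+z)*(x+x))+((7+z)*0)))
Apply FACTOR at R (target: (((7+z)*(x+x))+((7+z)*0))): ((b*y)+(((7+z)*(x+x))+((7+z)*0))) -> ((b*y)+((7+z)*((x+x)+0)))
Apply SIMPLIFY at RR (target: ((x+x)+0)): ((b*y)+((7+z)*((x+x)+0))) -> ((b*y)+((7+z)*(x+x)))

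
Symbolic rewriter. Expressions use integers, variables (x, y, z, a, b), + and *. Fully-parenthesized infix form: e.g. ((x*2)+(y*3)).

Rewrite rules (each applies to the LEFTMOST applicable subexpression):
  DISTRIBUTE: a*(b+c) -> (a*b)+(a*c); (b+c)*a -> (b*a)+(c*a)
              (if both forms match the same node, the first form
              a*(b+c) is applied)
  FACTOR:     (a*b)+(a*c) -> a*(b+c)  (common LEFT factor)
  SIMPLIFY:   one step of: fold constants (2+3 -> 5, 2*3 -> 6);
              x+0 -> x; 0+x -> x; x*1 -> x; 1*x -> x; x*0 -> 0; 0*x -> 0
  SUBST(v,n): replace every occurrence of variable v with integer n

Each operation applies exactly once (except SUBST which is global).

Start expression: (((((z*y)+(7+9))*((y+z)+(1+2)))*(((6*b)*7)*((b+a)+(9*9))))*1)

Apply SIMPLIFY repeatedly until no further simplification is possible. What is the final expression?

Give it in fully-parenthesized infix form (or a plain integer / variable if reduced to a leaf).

Answer: ((((z*y)+16)*((y+z)+3))*(((6*b)*7)*((b+a)+81)))

Derivation:
Start: (((((z*y)+(7+9))*((y+z)+(1+2)))*(((6*b)*7)*((b+a)+(9*9))))*1)
Step 1: at root: (((((z*y)+(7+9))*((y+z)+(1+2)))*(((6*b)*7)*((b+a)+(9*9))))*1) -> ((((z*y)+(7+9))*((y+z)+(1+2)))*(((6*b)*7)*((b+a)+(9*9)))); overall: (((((z*y)+(7+9))*((y+z)+(1+2)))*(((6*b)*7)*((b+a)+(9*9))))*1) -> ((((z*y)+(7+9))*((y+z)+(1+2)))*(((6*b)*7)*((b+a)+(9*9))))
Step 2: at LLR: (7+9) -> 16; overall: ((((z*y)+(7+9))*((y+z)+(1+2)))*(((6*b)*7)*((b+a)+(9*9)))) -> ((((z*y)+16)*((y+z)+(1+2)))*(((6*b)*7)*((b+a)+(9*9))))
Step 3: at LRR: (1+2) -> 3; overall: ((((z*y)+16)*((y+z)+(1+2)))*(((6*b)*7)*((b+a)+(9*9)))) -> ((((z*y)+16)*((y+z)+3))*(((6*b)*7)*((b+a)+(9*9))))
Step 4: at RRR: (9*9) -> 81; overall: ((((z*y)+16)*((y+z)+3))*(((6*b)*7)*((b+a)+(9*9)))) -> ((((z*y)+16)*((y+z)+3))*(((6*b)*7)*((b+a)+81)))
Fixed point: ((((z*y)+16)*((y+z)+3))*(((6*b)*7)*((b+a)+81)))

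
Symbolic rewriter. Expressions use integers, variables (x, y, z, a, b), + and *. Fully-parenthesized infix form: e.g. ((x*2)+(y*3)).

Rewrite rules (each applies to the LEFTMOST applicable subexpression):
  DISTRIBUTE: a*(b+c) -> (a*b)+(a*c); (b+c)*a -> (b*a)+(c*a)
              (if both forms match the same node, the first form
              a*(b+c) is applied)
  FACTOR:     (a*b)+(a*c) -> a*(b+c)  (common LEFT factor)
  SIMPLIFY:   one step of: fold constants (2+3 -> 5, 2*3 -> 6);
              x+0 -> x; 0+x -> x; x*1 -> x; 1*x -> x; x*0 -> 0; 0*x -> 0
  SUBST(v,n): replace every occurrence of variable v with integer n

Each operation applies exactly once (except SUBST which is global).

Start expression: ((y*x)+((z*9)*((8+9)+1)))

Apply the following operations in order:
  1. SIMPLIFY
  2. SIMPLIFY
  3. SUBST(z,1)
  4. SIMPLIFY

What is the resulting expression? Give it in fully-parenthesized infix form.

Answer: ((y*x)+(9*18))

Derivation:
Start: ((y*x)+((z*9)*((8+9)+1)))
Apply SIMPLIFY at RRL (target: (8+9)): ((y*x)+((z*9)*((8+9)+1))) -> ((y*x)+((z*9)*(17+1)))
Apply SIMPLIFY at RR (target: (17+1)): ((y*x)+((z*9)*(17+1))) -> ((y*x)+((z*9)*18))
Apply SUBST(z,1): ((y*x)+((z*9)*18)) -> ((y*x)+((1*9)*18))
Apply SIMPLIFY at RL (target: (1*9)): ((y*x)+((1*9)*18)) -> ((y*x)+(9*18))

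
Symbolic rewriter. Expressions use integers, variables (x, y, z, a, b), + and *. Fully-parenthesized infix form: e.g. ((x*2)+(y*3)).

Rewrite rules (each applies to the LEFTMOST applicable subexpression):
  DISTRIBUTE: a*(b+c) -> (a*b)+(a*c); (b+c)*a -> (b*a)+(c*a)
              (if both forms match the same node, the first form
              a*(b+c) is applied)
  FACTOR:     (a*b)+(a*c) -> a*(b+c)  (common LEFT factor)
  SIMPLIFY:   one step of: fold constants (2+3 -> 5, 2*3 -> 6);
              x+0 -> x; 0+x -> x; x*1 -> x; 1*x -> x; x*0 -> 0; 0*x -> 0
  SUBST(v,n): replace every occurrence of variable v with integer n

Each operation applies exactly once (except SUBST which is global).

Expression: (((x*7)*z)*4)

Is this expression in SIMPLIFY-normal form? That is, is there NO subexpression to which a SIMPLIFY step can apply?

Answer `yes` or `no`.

Answer: yes

Derivation:
Expression: (((x*7)*z)*4)
Scanning for simplifiable subexpressions (pre-order)...
  at root: (((x*7)*z)*4) (not simplifiable)
  at L: ((x*7)*z) (not simplifiable)
  at LL: (x*7) (not simplifiable)
Result: no simplifiable subexpression found -> normal form.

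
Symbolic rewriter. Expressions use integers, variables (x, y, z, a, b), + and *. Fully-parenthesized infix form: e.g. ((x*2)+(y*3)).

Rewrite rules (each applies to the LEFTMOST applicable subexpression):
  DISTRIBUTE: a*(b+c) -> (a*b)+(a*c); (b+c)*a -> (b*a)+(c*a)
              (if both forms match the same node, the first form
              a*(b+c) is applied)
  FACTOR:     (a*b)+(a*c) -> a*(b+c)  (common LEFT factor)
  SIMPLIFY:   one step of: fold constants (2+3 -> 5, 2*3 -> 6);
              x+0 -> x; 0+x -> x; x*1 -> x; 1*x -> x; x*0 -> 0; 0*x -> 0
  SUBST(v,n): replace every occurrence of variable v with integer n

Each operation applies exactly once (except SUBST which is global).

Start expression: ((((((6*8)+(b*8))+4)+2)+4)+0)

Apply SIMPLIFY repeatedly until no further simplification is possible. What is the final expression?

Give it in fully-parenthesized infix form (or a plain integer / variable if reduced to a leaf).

Answer: ((((48+(b*8))+4)+2)+4)

Derivation:
Start: ((((((6*8)+(b*8))+4)+2)+4)+0)
Step 1: at root: ((((((6*8)+(b*8))+4)+2)+4)+0) -> (((((6*8)+(b*8))+4)+2)+4); overall: ((((((6*8)+(b*8))+4)+2)+4)+0) -> (((((6*8)+(b*8))+4)+2)+4)
Step 2: at LLLL: (6*8) -> 48; overall: (((((6*8)+(b*8))+4)+2)+4) -> ((((48+(b*8))+4)+2)+4)
Fixed point: ((((48+(b*8))+4)+2)+4)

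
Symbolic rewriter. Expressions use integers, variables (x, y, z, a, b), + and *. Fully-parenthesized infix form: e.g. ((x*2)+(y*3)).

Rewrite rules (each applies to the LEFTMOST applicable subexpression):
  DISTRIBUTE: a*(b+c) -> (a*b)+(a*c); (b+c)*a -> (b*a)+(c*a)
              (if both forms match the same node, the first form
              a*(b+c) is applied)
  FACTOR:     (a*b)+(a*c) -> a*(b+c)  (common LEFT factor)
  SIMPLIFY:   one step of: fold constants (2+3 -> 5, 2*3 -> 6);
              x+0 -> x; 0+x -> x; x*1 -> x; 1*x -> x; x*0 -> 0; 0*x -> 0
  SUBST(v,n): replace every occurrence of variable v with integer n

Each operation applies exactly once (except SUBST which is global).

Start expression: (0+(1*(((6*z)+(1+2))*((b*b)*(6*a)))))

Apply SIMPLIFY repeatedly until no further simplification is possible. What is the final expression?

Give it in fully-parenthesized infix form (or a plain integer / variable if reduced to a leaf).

Start: (0+(1*(((6*z)+(1+2))*((b*b)*(6*a)))))
Step 1: at root: (0+(1*(((6*z)+(1+2))*((b*b)*(6*a))))) -> (1*(((6*z)+(1+2))*((b*b)*(6*a)))); overall: (0+(1*(((6*z)+(1+2))*((b*b)*(6*a))))) -> (1*(((6*z)+(1+2))*((b*b)*(6*a))))
Step 2: at root: (1*(((6*z)+(1+2))*((b*b)*(6*a)))) -> (((6*z)+(1+2))*((b*b)*(6*a))); overall: (1*(((6*z)+(1+2))*((b*b)*(6*a)))) -> (((6*z)+(1+2))*((b*b)*(6*a)))
Step 3: at LR: (1+2) -> 3; overall: (((6*z)+(1+2))*((b*b)*(6*a))) -> (((6*z)+3)*((b*b)*(6*a)))
Fixed point: (((6*z)+3)*((b*b)*(6*a)))

Answer: (((6*z)+3)*((b*b)*(6*a)))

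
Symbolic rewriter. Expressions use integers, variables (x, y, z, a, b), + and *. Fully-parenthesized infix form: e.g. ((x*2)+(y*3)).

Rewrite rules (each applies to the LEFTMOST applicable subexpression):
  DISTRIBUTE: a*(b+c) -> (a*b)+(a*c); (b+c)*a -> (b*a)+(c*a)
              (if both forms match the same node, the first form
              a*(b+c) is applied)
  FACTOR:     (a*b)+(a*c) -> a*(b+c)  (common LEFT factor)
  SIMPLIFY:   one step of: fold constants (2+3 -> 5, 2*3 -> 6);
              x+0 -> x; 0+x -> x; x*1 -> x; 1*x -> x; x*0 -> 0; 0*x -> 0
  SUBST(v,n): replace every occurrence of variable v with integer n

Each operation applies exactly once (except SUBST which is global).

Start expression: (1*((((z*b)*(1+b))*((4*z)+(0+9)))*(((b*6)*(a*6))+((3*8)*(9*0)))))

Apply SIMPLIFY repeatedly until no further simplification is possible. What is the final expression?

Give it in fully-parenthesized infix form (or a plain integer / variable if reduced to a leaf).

Start: (1*((((z*b)*(1+b))*((4*z)+(0+9)))*(((b*6)*(a*6))+((3*8)*(9*0)))))
Step 1: at root: (1*((((z*b)*(1+b))*((4*z)+(0+9)))*(((b*6)*(a*6))+((3*8)*(9*0))))) -> ((((z*b)*(1+b))*((4*z)+(0+9)))*(((b*6)*(a*6))+((3*8)*(9*0)))); overall: (1*((((z*b)*(1+b))*((4*z)+(0+9)))*(((b*6)*(a*6))+((3*8)*(9*0))))) -> ((((z*b)*(1+b))*((4*z)+(0+9)))*(((b*6)*(a*6))+((3*8)*(9*0))))
Step 2: at LRR: (0+9) -> 9; overall: ((((z*b)*(1+b))*((4*z)+(0+9)))*(((b*6)*(a*6))+((3*8)*(9*0)))) -> ((((z*b)*(1+b))*((4*z)+9))*(((b*6)*(a*6))+((3*8)*(9*0))))
Step 3: at RRL: (3*8) -> 24; overall: ((((z*b)*(1+b))*((4*z)+9))*(((b*6)*(a*6))+((3*8)*(9*0)))) -> ((((z*b)*(1+b))*((4*z)+9))*(((b*6)*(a*6))+(24*(9*0))))
Step 4: at RRR: (9*0) -> 0; overall: ((((z*b)*(1+b))*((4*z)+9))*(((b*6)*(a*6))+(24*(9*0)))) -> ((((z*b)*(1+b))*((4*z)+9))*(((b*6)*(a*6))+(24*0)))
Step 5: at RR: (24*0) -> 0; overall: ((((z*b)*(1+b))*((4*z)+9))*(((b*6)*(a*6))+(24*0))) -> ((((z*b)*(1+b))*((4*z)+9))*(((b*6)*(a*6))+0))
Step 6: at R: (((b*6)*(a*6))+0) -> ((b*6)*(a*6)); overall: ((((z*b)*(1+b))*((4*z)+9))*(((b*6)*(a*6))+0)) -> ((((z*b)*(1+b))*((4*z)+9))*((b*6)*(a*6)))
Fixed point: ((((z*b)*(1+b))*((4*z)+9))*((b*6)*(a*6)))

Answer: ((((z*b)*(1+b))*((4*z)+9))*((b*6)*(a*6)))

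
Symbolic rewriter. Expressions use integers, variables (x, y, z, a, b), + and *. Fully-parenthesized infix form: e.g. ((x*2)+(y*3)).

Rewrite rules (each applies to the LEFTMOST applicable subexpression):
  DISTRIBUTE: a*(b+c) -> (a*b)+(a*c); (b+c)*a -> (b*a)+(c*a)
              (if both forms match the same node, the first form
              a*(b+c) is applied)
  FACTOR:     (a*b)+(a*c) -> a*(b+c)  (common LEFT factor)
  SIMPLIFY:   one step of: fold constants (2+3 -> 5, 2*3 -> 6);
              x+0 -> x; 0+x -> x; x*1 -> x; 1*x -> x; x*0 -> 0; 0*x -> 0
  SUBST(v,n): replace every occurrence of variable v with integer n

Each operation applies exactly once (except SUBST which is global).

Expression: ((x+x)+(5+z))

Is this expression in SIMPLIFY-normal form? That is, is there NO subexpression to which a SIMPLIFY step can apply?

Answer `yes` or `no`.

Expression: ((x+x)+(5+z))
Scanning for simplifiable subexpressions (pre-order)...
  at root: ((x+x)+(5+z)) (not simplifiable)
  at L: (x+x) (not simplifiable)
  at R: (5+z) (not simplifiable)
Result: no simplifiable subexpression found -> normal form.

Answer: yes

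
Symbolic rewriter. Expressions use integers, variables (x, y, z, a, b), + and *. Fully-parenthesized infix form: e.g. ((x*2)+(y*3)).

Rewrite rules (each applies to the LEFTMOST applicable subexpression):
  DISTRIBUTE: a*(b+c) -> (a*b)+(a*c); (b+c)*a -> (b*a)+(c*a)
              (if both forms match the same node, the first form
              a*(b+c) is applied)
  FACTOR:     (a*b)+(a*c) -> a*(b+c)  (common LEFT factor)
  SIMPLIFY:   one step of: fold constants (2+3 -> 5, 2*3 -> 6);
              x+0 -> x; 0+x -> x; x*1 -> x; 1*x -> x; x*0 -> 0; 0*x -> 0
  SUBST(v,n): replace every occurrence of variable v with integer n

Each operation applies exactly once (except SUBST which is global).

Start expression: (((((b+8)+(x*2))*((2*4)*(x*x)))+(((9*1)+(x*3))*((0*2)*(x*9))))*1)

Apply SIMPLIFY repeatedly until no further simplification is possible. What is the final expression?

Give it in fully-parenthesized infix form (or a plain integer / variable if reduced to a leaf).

Start: (((((b+8)+(x*2))*((2*4)*(x*x)))+(((9*1)+(x*3))*((0*2)*(x*9))))*1)
Step 1: at root: (((((b+8)+(x*2))*((2*4)*(x*x)))+(((9*1)+(x*3))*((0*2)*(x*9))))*1) -> ((((b+8)+(x*2))*((2*4)*(x*x)))+(((9*1)+(x*3))*((0*2)*(x*9)))); overall: (((((b+8)+(x*2))*((2*4)*(x*x)))+(((9*1)+(x*3))*((0*2)*(x*9))))*1) -> ((((b+8)+(x*2))*((2*4)*(x*x)))+(((9*1)+(x*3))*((0*2)*(x*9))))
Step 2: at LRL: (2*4) -> 8; overall: ((((b+8)+(x*2))*((2*4)*(x*x)))+(((9*1)+(x*3))*((0*2)*(x*9)))) -> ((((b+8)+(x*2))*(8*(x*x)))+(((9*1)+(x*3))*((0*2)*(x*9))))
Step 3: at RLL: (9*1) -> 9; overall: ((((b+8)+(x*2))*(8*(x*x)))+(((9*1)+(x*3))*((0*2)*(x*9)))) -> ((((b+8)+(x*2))*(8*(x*x)))+((9+(x*3))*((0*2)*(x*9))))
Step 4: at RRL: (0*2) -> 0; overall: ((((b+8)+(x*2))*(8*(x*x)))+((9+(x*3))*((0*2)*(x*9)))) -> ((((b+8)+(x*2))*(8*(x*x)))+((9+(x*3))*(0*(x*9))))
Step 5: at RR: (0*(x*9)) -> 0; overall: ((((b+8)+(x*2))*(8*(x*x)))+((9+(x*3))*(0*(x*9)))) -> ((((b+8)+(x*2))*(8*(x*x)))+((9+(x*3))*0))
Step 6: at R: ((9+(x*3))*0) -> 0; overall: ((((b+8)+(x*2))*(8*(x*x)))+((9+(x*3))*0)) -> ((((b+8)+(x*2))*(8*(x*x)))+0)
Step 7: at root: ((((b+8)+(x*2))*(8*(x*x)))+0) -> (((b+8)+(x*2))*(8*(x*x))); overall: ((((b+8)+(x*2))*(8*(x*x)))+0) -> (((b+8)+(x*2))*(8*(x*x)))
Fixed point: (((b+8)+(x*2))*(8*(x*x)))

Answer: (((b+8)+(x*2))*(8*(x*x)))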